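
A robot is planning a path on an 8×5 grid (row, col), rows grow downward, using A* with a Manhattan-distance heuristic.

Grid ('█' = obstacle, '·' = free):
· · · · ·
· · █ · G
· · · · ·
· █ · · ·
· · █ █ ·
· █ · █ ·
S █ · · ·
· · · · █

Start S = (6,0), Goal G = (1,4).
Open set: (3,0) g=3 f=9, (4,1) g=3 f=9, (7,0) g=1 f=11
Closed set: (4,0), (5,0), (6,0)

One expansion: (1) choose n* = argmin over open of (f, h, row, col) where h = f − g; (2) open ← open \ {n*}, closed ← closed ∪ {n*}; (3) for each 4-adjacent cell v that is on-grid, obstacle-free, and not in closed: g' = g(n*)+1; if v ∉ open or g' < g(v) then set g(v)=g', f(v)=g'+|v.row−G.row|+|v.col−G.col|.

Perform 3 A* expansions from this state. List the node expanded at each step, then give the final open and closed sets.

order=[(3,0) → (2,0) → (1,0)]; open=[(0,0) g=6 f=11, (1,1) g=6 f=9, (2,1) g=5 f=9, (4,1) g=3 f=9, (7,0) g=1 f=11]; closed=[(1,0), (2,0), (3,0), (4,0), (5,0), (6,0)]

step 1: expand (3,0) (f=9, h=6) → closed; open now [(2,0) g=4 f=9, (4,1) g=3 f=9, (7,0) g=1 f=11]
step 2: expand (2,0) (f=9, h=5) → closed; open now [(1,0) g=5 f=9, (2,1) g=5 f=9, (4,1) g=3 f=9, (7,0) g=1 f=11]
step 3: expand (1,0) (f=9, h=4) → closed; open now [(0,0) g=6 f=11, (1,1) g=6 f=9, (2,1) g=5 f=9, (4,1) g=3 f=9, (7,0) g=1 f=11]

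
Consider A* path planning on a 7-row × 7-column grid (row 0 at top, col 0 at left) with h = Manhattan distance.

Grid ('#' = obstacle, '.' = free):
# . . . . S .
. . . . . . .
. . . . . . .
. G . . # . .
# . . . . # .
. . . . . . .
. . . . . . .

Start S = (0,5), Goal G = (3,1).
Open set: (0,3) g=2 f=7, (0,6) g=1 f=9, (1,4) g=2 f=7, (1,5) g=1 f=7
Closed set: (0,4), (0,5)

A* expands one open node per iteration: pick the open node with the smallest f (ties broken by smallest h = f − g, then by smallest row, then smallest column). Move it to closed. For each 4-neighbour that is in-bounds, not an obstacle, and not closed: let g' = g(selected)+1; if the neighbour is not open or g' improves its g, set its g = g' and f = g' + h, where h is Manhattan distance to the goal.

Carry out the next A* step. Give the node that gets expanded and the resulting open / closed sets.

step 1: expand (0,3) (f=7, h=5) → closed; open now [(0,2) g=3 f=7, (0,6) g=1 f=9, (1,3) g=3 f=7, (1,4) g=2 f=7, (1,5) g=1 f=7]

expanded=(0,3); open=[(0,2) g=3 f=7, (0,6) g=1 f=9, (1,3) g=3 f=7, (1,4) g=2 f=7, (1,5) g=1 f=7]; closed=[(0,3), (0,4), (0,5)]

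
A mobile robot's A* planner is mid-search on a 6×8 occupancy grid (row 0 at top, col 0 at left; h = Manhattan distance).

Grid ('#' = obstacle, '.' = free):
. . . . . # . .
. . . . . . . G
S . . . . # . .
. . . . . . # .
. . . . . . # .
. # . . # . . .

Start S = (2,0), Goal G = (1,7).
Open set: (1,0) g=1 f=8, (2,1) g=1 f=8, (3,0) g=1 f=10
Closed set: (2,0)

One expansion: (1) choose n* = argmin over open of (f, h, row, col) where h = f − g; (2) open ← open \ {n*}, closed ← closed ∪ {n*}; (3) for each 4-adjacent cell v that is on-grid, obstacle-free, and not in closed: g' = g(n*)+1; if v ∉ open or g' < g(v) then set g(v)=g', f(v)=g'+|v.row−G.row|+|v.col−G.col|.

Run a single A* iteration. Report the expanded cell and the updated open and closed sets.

step 1: expand (1,0) (f=8, h=7) → closed; open now [(0,0) g=2 f=10, (1,1) g=2 f=8, (2,1) g=1 f=8, (3,0) g=1 f=10]

expanded=(1,0); open=[(0,0) g=2 f=10, (1,1) g=2 f=8, (2,1) g=1 f=8, (3,0) g=1 f=10]; closed=[(1,0), (2,0)]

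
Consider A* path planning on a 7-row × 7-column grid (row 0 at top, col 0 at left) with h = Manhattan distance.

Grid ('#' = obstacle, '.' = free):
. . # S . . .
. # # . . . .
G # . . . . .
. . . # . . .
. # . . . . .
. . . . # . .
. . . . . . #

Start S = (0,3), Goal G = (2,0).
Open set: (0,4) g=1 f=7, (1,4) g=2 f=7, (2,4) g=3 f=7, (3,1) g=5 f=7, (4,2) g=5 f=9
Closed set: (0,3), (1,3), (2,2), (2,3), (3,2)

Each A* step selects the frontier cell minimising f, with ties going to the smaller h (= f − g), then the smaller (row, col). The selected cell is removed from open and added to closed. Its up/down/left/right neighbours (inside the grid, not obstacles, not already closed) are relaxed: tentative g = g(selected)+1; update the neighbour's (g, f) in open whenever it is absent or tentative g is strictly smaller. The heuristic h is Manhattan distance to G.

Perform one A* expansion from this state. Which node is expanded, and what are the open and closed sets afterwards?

expanded=(3,1); open=[(0,4) g=1 f=7, (1,4) g=2 f=7, (2,4) g=3 f=7, (3,0) g=6 f=7, (4,2) g=5 f=9]; closed=[(0,3), (1,3), (2,2), (2,3), (3,1), (3,2)]

step 1: expand (3,1) (f=7, h=2) → closed; open now [(0,4) g=1 f=7, (1,4) g=2 f=7, (2,4) g=3 f=7, (3,0) g=6 f=7, (4,2) g=5 f=9]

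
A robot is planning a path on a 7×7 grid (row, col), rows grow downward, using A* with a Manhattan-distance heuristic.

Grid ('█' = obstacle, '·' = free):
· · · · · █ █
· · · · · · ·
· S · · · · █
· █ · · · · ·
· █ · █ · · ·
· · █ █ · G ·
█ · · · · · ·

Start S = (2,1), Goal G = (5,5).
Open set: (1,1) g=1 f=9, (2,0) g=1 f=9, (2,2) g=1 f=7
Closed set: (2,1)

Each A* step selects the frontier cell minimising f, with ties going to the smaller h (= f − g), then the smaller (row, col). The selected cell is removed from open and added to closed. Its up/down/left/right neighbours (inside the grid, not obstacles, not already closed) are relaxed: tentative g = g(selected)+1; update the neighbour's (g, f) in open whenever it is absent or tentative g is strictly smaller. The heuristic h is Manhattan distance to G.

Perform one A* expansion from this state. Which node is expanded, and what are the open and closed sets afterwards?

step 1: expand (2,2) (f=7, h=6) → closed; open now [(1,1) g=1 f=9, (1,2) g=2 f=9, (2,0) g=1 f=9, (2,3) g=2 f=7, (3,2) g=2 f=7]

expanded=(2,2); open=[(1,1) g=1 f=9, (1,2) g=2 f=9, (2,0) g=1 f=9, (2,3) g=2 f=7, (3,2) g=2 f=7]; closed=[(2,1), (2,2)]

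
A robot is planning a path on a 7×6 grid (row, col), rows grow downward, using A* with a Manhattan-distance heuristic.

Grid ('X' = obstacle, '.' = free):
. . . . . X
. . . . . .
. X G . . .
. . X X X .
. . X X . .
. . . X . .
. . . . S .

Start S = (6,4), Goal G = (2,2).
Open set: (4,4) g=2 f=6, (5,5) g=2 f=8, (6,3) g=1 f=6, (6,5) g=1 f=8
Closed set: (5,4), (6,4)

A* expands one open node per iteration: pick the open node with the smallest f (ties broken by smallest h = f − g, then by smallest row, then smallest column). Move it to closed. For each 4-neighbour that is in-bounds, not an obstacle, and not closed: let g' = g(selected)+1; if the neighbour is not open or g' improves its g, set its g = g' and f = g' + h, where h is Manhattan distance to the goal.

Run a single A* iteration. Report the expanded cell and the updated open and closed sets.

step 1: expand (4,4) (f=6, h=4) → closed; open now [(4,5) g=3 f=8, (5,5) g=2 f=8, (6,3) g=1 f=6, (6,5) g=1 f=8]

expanded=(4,4); open=[(4,5) g=3 f=8, (5,5) g=2 f=8, (6,3) g=1 f=6, (6,5) g=1 f=8]; closed=[(4,4), (5,4), (6,4)]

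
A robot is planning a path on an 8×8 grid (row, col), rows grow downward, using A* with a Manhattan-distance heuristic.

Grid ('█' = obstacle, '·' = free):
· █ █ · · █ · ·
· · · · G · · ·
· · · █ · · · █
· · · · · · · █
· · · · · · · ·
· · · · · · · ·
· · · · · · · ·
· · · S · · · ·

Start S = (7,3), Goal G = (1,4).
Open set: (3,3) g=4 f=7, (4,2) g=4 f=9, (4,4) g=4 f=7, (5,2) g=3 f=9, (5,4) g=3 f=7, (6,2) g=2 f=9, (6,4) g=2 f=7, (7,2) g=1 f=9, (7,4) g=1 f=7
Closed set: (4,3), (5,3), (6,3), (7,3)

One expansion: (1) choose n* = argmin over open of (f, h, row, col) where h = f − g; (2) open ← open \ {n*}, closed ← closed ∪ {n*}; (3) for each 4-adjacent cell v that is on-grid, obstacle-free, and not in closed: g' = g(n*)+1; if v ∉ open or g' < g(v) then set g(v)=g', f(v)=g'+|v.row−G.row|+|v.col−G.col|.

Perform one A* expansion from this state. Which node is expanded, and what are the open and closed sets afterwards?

expanded=(3,3); open=[(3,2) g=5 f=9, (3,4) g=5 f=7, (4,2) g=4 f=9, (4,4) g=4 f=7, (5,2) g=3 f=9, (5,4) g=3 f=7, (6,2) g=2 f=9, (6,4) g=2 f=7, (7,2) g=1 f=9, (7,4) g=1 f=7]; closed=[(3,3), (4,3), (5,3), (6,3), (7,3)]

step 1: expand (3,3) (f=7, h=3) → closed; open now [(3,2) g=5 f=9, (3,4) g=5 f=7, (4,2) g=4 f=9, (4,4) g=4 f=7, (5,2) g=3 f=9, (5,4) g=3 f=7, (6,2) g=2 f=9, (6,4) g=2 f=7, (7,2) g=1 f=9, (7,4) g=1 f=7]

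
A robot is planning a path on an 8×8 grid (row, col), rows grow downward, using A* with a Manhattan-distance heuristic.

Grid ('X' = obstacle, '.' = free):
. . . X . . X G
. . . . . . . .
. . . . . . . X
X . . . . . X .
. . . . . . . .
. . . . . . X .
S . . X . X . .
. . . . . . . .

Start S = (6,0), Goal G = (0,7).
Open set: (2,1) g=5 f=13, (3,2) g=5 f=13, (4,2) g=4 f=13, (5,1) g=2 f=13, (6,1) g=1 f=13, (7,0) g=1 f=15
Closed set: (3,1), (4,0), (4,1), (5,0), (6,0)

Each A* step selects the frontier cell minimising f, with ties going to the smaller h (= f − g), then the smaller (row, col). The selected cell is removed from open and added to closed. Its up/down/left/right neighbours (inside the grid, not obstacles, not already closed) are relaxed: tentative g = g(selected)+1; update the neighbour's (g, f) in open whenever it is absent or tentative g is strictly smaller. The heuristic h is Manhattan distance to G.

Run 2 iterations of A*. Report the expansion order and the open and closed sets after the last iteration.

order=[(2,1) → (1,1)]; open=[(0,1) g=7 f=13, (1,0) g=7 f=15, (1,2) g=7 f=13, (2,0) g=6 f=15, (2,2) g=6 f=13, (3,2) g=5 f=13, (4,2) g=4 f=13, (5,1) g=2 f=13, (6,1) g=1 f=13, (7,0) g=1 f=15]; closed=[(1,1), (2,1), (3,1), (4,0), (4,1), (5,0), (6,0)]

step 1: expand (2,1) (f=13, h=8) → closed; open now [(1,1) g=6 f=13, (2,0) g=6 f=15, (2,2) g=6 f=13, (3,2) g=5 f=13, (4,2) g=4 f=13, (5,1) g=2 f=13, (6,1) g=1 f=13, (7,0) g=1 f=15]
step 2: expand (1,1) (f=13, h=7) → closed; open now [(0,1) g=7 f=13, (1,0) g=7 f=15, (1,2) g=7 f=13, (2,0) g=6 f=15, (2,2) g=6 f=13, (3,2) g=5 f=13, (4,2) g=4 f=13, (5,1) g=2 f=13, (6,1) g=1 f=13, (7,0) g=1 f=15]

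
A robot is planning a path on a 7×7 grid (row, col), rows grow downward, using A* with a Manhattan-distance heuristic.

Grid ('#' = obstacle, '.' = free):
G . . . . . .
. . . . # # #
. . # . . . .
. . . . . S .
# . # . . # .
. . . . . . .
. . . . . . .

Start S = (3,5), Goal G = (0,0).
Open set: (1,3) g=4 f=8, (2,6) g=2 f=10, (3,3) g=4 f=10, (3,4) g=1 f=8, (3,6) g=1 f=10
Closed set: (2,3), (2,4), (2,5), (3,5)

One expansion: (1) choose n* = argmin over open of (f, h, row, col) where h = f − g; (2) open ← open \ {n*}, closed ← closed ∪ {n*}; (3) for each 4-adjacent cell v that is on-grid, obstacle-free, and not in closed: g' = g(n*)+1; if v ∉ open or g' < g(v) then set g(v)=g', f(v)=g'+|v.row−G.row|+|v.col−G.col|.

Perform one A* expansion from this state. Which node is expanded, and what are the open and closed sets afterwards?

expanded=(1,3); open=[(0,3) g=5 f=8, (1,2) g=5 f=8, (2,6) g=2 f=10, (3,3) g=4 f=10, (3,4) g=1 f=8, (3,6) g=1 f=10]; closed=[(1,3), (2,3), (2,4), (2,5), (3,5)]

step 1: expand (1,3) (f=8, h=4) → closed; open now [(0,3) g=5 f=8, (1,2) g=5 f=8, (2,6) g=2 f=10, (3,3) g=4 f=10, (3,4) g=1 f=8, (3,6) g=1 f=10]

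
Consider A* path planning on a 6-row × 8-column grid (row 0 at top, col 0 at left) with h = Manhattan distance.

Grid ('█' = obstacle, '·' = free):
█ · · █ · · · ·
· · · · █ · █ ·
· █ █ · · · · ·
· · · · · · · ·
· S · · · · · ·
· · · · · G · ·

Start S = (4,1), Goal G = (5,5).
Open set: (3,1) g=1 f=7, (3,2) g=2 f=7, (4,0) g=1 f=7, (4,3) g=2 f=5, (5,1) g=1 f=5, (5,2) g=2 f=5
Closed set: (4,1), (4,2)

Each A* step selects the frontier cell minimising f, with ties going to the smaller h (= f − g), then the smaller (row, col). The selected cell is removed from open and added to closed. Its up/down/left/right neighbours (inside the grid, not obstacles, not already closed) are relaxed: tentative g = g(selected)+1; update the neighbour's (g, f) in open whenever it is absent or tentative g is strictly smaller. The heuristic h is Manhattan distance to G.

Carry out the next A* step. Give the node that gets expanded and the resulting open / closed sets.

expanded=(4,3); open=[(3,1) g=1 f=7, (3,2) g=2 f=7, (3,3) g=3 f=7, (4,0) g=1 f=7, (4,4) g=3 f=5, (5,1) g=1 f=5, (5,2) g=2 f=5, (5,3) g=3 f=5]; closed=[(4,1), (4,2), (4,3)]

step 1: expand (4,3) (f=5, h=3) → closed; open now [(3,1) g=1 f=7, (3,2) g=2 f=7, (3,3) g=3 f=7, (4,0) g=1 f=7, (4,4) g=3 f=5, (5,1) g=1 f=5, (5,2) g=2 f=5, (5,3) g=3 f=5]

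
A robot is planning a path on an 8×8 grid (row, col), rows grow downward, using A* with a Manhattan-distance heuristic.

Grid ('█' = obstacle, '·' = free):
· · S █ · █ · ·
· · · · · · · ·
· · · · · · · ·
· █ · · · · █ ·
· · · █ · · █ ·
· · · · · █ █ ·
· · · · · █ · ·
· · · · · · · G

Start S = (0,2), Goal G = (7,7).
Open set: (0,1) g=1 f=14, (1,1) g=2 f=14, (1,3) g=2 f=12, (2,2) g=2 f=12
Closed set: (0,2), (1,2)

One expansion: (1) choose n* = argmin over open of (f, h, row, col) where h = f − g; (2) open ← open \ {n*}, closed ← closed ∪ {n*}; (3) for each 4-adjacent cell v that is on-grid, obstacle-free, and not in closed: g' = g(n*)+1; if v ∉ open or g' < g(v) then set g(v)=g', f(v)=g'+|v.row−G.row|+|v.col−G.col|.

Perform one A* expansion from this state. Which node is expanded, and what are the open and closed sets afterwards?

expanded=(1,3); open=[(0,1) g=1 f=14, (1,1) g=2 f=14, (1,4) g=3 f=12, (2,2) g=2 f=12, (2,3) g=3 f=12]; closed=[(0,2), (1,2), (1,3)]

step 1: expand (1,3) (f=12, h=10) → closed; open now [(0,1) g=1 f=14, (1,1) g=2 f=14, (1,4) g=3 f=12, (2,2) g=2 f=12, (2,3) g=3 f=12]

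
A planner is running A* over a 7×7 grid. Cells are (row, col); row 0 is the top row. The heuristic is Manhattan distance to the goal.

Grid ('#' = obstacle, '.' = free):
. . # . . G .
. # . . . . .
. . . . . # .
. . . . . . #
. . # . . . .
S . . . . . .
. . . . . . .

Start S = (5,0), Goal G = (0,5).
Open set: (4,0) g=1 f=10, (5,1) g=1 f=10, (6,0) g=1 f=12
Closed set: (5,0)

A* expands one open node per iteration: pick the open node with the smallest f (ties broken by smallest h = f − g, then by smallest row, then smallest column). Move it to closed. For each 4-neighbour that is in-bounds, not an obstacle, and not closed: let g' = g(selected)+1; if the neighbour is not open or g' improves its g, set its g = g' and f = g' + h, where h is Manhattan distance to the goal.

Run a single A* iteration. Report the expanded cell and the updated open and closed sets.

step 1: expand (4,0) (f=10, h=9) → closed; open now [(3,0) g=2 f=10, (4,1) g=2 f=10, (5,1) g=1 f=10, (6,0) g=1 f=12]

expanded=(4,0); open=[(3,0) g=2 f=10, (4,1) g=2 f=10, (5,1) g=1 f=10, (6,0) g=1 f=12]; closed=[(4,0), (5,0)]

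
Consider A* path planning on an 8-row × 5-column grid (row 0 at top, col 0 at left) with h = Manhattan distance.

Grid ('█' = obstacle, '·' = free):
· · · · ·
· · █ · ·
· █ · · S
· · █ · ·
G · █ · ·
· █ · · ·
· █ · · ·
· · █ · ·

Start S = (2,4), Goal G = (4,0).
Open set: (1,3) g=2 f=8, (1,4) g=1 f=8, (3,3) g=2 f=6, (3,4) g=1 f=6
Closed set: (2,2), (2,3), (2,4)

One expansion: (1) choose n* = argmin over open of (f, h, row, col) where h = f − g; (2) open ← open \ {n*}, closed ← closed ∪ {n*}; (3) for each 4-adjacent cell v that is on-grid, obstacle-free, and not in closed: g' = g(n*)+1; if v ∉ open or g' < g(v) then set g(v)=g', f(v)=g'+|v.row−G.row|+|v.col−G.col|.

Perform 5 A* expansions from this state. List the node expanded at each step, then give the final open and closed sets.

order=[(3,3) → (4,3) → (3,4) → (4,4) → (5,3)]; open=[(1,3) g=2 f=8, (1,4) g=1 f=8, (5,2) g=5 f=8, (5,4) g=3 f=8, (6,3) g=5 f=10]; closed=[(2,2), (2,3), (2,4), (3,3), (3,4), (4,3), (4,4), (5,3)]

step 1: expand (3,3) (f=6, h=4) → closed; open now [(1,3) g=2 f=8, (1,4) g=1 f=8, (3,4) g=1 f=6, (4,3) g=3 f=6]
step 2: expand (4,3) (f=6, h=3) → closed; open now [(1,3) g=2 f=8, (1,4) g=1 f=8, (3,4) g=1 f=6, (4,4) g=4 f=8, (5,3) g=4 f=8]
step 3: expand (3,4) (f=6, h=5) → closed; open now [(1,3) g=2 f=8, (1,4) g=1 f=8, (4,4) g=2 f=6, (5,3) g=4 f=8]
step 4: expand (4,4) (f=6, h=4) → closed; open now [(1,3) g=2 f=8, (1,4) g=1 f=8, (5,3) g=4 f=8, (5,4) g=3 f=8]
step 5: expand (5,3) (f=8, h=4) → closed; open now [(1,3) g=2 f=8, (1,4) g=1 f=8, (5,2) g=5 f=8, (5,4) g=3 f=8, (6,3) g=5 f=10]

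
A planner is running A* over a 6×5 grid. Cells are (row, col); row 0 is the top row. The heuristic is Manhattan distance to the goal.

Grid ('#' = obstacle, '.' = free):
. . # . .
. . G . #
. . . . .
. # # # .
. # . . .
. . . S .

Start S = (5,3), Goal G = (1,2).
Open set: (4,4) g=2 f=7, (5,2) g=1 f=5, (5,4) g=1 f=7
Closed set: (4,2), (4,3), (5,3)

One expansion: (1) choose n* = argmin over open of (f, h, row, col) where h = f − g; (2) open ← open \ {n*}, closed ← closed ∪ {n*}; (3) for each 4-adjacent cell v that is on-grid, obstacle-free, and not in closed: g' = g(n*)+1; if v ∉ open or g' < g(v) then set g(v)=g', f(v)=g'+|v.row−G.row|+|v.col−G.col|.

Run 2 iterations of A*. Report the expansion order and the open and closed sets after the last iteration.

order=[(5,2) → (4,4)]; open=[(3,4) g=3 f=7, (5,1) g=2 f=7, (5,4) g=1 f=7]; closed=[(4,2), (4,3), (4,4), (5,2), (5,3)]

step 1: expand (5,2) (f=5, h=4) → closed; open now [(4,4) g=2 f=7, (5,1) g=2 f=7, (5,4) g=1 f=7]
step 2: expand (4,4) (f=7, h=5) → closed; open now [(3,4) g=3 f=7, (5,1) g=2 f=7, (5,4) g=1 f=7]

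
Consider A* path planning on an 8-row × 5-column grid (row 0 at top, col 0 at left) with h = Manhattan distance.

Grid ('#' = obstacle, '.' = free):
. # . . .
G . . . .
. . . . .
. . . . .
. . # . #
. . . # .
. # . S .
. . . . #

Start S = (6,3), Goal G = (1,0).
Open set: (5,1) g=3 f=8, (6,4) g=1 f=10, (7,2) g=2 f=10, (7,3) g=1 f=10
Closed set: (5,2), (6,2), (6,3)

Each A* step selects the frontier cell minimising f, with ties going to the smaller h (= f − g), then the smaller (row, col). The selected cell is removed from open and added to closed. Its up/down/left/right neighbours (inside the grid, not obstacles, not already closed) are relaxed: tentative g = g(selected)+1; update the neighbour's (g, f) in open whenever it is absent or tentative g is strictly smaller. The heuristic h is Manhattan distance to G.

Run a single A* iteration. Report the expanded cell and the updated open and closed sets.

step 1: expand (5,1) (f=8, h=5) → closed; open now [(4,1) g=4 f=8, (5,0) g=4 f=8, (6,4) g=1 f=10, (7,2) g=2 f=10, (7,3) g=1 f=10]

expanded=(5,1); open=[(4,1) g=4 f=8, (5,0) g=4 f=8, (6,4) g=1 f=10, (7,2) g=2 f=10, (7,3) g=1 f=10]; closed=[(5,1), (5,2), (6,2), (6,3)]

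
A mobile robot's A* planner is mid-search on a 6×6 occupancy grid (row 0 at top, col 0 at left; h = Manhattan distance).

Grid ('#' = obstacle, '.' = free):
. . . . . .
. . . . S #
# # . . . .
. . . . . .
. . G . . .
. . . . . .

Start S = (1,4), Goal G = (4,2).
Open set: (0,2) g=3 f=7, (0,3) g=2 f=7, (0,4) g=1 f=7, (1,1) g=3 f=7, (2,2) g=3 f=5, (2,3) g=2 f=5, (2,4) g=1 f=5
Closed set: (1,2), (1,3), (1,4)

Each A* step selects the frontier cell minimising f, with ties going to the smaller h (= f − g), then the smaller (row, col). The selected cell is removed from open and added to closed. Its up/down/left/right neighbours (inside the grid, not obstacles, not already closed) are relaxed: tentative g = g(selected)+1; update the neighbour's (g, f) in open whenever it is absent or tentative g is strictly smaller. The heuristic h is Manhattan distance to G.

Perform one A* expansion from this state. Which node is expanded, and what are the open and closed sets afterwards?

step 1: expand (2,2) (f=5, h=2) → closed; open now [(0,2) g=3 f=7, (0,3) g=2 f=7, (0,4) g=1 f=7, (1,1) g=3 f=7, (2,3) g=2 f=5, (2,4) g=1 f=5, (3,2) g=4 f=5]

expanded=(2,2); open=[(0,2) g=3 f=7, (0,3) g=2 f=7, (0,4) g=1 f=7, (1,1) g=3 f=7, (2,3) g=2 f=5, (2,4) g=1 f=5, (3,2) g=4 f=5]; closed=[(1,2), (1,3), (1,4), (2,2)]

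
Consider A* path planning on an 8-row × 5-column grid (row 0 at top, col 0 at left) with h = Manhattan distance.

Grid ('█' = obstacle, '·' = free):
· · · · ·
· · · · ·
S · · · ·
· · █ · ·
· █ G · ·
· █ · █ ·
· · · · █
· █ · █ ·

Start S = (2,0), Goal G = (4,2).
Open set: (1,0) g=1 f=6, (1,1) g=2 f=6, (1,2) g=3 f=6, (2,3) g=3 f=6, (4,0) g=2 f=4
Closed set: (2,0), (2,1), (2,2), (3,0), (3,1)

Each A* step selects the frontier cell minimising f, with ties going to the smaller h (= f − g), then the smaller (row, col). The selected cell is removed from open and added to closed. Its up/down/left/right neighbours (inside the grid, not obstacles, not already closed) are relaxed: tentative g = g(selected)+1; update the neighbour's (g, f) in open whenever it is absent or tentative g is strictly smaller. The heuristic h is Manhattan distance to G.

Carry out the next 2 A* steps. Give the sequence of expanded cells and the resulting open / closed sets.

step 1: expand (4,0) (f=4, h=2) → closed; open now [(1,0) g=1 f=6, (1,1) g=2 f=6, (1,2) g=3 f=6, (2,3) g=3 f=6, (5,0) g=3 f=6]
step 2: expand (1,2) (f=6, h=3) → closed; open now [(0,2) g=4 f=8, (1,0) g=1 f=6, (1,1) g=2 f=6, (1,3) g=4 f=8, (2,3) g=3 f=6, (5,0) g=3 f=6]

order=[(4,0) → (1,2)]; open=[(0,2) g=4 f=8, (1,0) g=1 f=6, (1,1) g=2 f=6, (1,3) g=4 f=8, (2,3) g=3 f=6, (5,0) g=3 f=6]; closed=[(1,2), (2,0), (2,1), (2,2), (3,0), (3,1), (4,0)]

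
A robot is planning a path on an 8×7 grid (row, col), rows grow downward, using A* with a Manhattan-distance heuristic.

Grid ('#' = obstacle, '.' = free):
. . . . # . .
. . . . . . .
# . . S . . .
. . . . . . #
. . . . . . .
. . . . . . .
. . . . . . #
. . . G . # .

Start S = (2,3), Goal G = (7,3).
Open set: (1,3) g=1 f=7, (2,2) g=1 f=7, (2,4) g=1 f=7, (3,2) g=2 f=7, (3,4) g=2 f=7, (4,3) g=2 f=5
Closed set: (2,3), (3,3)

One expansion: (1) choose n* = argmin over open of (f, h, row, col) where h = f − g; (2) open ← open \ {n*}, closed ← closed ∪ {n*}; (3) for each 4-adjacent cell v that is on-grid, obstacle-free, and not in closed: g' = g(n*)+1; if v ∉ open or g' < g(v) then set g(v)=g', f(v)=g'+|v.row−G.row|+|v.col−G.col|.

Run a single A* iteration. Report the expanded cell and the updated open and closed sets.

expanded=(4,3); open=[(1,3) g=1 f=7, (2,2) g=1 f=7, (2,4) g=1 f=7, (3,2) g=2 f=7, (3,4) g=2 f=7, (4,2) g=3 f=7, (4,4) g=3 f=7, (5,3) g=3 f=5]; closed=[(2,3), (3,3), (4,3)]

step 1: expand (4,3) (f=5, h=3) → closed; open now [(1,3) g=1 f=7, (2,2) g=1 f=7, (2,4) g=1 f=7, (3,2) g=2 f=7, (3,4) g=2 f=7, (4,2) g=3 f=7, (4,4) g=3 f=7, (5,3) g=3 f=5]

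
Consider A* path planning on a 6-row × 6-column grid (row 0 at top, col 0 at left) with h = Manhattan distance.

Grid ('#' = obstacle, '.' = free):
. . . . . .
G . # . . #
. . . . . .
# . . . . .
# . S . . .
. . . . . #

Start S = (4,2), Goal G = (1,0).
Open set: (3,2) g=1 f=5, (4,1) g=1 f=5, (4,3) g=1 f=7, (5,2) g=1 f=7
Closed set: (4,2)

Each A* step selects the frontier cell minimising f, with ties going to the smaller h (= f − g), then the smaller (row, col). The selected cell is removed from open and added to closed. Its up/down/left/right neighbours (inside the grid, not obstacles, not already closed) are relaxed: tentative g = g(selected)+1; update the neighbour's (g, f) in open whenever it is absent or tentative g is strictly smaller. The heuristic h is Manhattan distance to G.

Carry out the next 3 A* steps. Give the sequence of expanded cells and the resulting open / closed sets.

step 1: expand (3,2) (f=5, h=4) → closed; open now [(2,2) g=2 f=5, (3,1) g=2 f=5, (3,3) g=2 f=7, (4,1) g=1 f=5, (4,3) g=1 f=7, (5,2) g=1 f=7]
step 2: expand (2,2) (f=5, h=3) → closed; open now [(2,1) g=3 f=5, (2,3) g=3 f=7, (3,1) g=2 f=5, (3,3) g=2 f=7, (4,1) g=1 f=5, (4,3) g=1 f=7, (5,2) g=1 f=7]
step 3: expand (2,1) (f=5, h=2) → closed; open now [(1,1) g=4 f=5, (2,0) g=4 f=5, (2,3) g=3 f=7, (3,1) g=2 f=5, (3,3) g=2 f=7, (4,1) g=1 f=5, (4,3) g=1 f=7, (5,2) g=1 f=7]

order=[(3,2) → (2,2) → (2,1)]; open=[(1,1) g=4 f=5, (2,0) g=4 f=5, (2,3) g=3 f=7, (3,1) g=2 f=5, (3,3) g=2 f=7, (4,1) g=1 f=5, (4,3) g=1 f=7, (5,2) g=1 f=7]; closed=[(2,1), (2,2), (3,2), (4,2)]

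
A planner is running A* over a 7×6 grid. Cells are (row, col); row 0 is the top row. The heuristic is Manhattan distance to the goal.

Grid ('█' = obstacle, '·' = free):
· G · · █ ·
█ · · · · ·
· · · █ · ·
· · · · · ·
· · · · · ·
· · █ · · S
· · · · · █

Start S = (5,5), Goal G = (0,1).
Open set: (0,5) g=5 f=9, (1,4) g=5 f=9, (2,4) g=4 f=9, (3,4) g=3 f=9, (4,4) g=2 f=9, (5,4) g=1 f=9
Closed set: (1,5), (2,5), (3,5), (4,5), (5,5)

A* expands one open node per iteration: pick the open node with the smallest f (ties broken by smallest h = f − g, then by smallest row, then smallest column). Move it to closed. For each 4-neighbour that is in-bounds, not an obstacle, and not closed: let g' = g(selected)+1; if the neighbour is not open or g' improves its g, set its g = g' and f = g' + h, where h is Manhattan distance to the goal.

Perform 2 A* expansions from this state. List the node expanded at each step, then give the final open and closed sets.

order=[(0,5) → (1,4)]; open=[(1,3) g=6 f=9, (2,4) g=4 f=9, (3,4) g=3 f=9, (4,4) g=2 f=9, (5,4) g=1 f=9]; closed=[(0,5), (1,4), (1,5), (2,5), (3,5), (4,5), (5,5)]

step 1: expand (0,5) (f=9, h=4) → closed; open now [(1,4) g=5 f=9, (2,4) g=4 f=9, (3,4) g=3 f=9, (4,4) g=2 f=9, (5,4) g=1 f=9]
step 2: expand (1,4) (f=9, h=4) → closed; open now [(1,3) g=6 f=9, (2,4) g=4 f=9, (3,4) g=3 f=9, (4,4) g=2 f=9, (5,4) g=1 f=9]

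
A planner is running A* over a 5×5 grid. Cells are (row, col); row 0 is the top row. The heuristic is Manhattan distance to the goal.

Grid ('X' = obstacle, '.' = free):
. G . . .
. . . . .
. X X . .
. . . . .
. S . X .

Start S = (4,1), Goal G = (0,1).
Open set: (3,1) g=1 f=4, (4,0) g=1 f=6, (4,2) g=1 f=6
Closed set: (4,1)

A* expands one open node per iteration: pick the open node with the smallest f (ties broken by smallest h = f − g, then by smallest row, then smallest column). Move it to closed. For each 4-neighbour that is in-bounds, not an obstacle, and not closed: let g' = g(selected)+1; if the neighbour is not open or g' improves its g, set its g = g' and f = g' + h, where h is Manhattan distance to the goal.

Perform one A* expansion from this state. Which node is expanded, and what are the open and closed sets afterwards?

step 1: expand (3,1) (f=4, h=3) → closed; open now [(3,0) g=2 f=6, (3,2) g=2 f=6, (4,0) g=1 f=6, (4,2) g=1 f=6]

expanded=(3,1); open=[(3,0) g=2 f=6, (3,2) g=2 f=6, (4,0) g=1 f=6, (4,2) g=1 f=6]; closed=[(3,1), (4,1)]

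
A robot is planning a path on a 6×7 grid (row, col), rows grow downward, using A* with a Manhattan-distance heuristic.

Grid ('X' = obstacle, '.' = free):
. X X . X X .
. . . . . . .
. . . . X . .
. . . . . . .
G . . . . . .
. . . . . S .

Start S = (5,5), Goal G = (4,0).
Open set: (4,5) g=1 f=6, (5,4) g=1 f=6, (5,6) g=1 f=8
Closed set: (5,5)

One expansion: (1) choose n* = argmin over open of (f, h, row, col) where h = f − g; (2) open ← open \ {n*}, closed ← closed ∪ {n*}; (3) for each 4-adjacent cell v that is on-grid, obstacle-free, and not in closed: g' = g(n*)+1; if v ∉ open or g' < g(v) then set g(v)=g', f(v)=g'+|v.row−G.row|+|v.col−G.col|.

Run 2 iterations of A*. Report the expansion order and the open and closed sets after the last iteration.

step 1: expand (4,5) (f=6, h=5) → closed; open now [(3,5) g=2 f=8, (4,4) g=2 f=6, (4,6) g=2 f=8, (5,4) g=1 f=6, (5,6) g=1 f=8]
step 2: expand (4,4) (f=6, h=4) → closed; open now [(3,4) g=3 f=8, (3,5) g=2 f=8, (4,3) g=3 f=6, (4,6) g=2 f=8, (5,4) g=1 f=6, (5,6) g=1 f=8]

order=[(4,5) → (4,4)]; open=[(3,4) g=3 f=8, (3,5) g=2 f=8, (4,3) g=3 f=6, (4,6) g=2 f=8, (5,4) g=1 f=6, (5,6) g=1 f=8]; closed=[(4,4), (4,5), (5,5)]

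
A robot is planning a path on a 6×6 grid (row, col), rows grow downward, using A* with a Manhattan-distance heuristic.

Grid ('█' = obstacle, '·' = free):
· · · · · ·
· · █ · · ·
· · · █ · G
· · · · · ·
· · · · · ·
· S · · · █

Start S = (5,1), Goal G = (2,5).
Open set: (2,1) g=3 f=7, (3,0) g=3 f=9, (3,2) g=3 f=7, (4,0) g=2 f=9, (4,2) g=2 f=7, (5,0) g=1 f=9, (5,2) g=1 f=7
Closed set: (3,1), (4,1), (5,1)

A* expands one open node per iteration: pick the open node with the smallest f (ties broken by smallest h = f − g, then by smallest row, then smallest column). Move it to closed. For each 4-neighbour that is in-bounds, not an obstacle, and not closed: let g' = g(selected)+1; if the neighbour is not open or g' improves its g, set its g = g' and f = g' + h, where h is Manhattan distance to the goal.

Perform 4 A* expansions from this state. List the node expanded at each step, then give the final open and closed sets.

step 1: expand (2,1) (f=7, h=4) → closed; open now [(1,1) g=4 f=9, (2,0) g=4 f=9, (2,2) g=4 f=7, (3,0) g=3 f=9, (3,2) g=3 f=7, (4,0) g=2 f=9, (4,2) g=2 f=7, (5,0) g=1 f=9, (5,2) g=1 f=7]
step 2: expand (2,2) (f=7, h=3) → closed; open now [(1,1) g=4 f=9, (2,0) g=4 f=9, (3,0) g=3 f=9, (3,2) g=3 f=7, (4,0) g=2 f=9, (4,2) g=2 f=7, (5,0) g=1 f=9, (5,2) g=1 f=7]
step 3: expand (3,2) (f=7, h=4) → closed; open now [(1,1) g=4 f=9, (2,0) g=4 f=9, (3,0) g=3 f=9, (3,3) g=4 f=7, (4,0) g=2 f=9, (4,2) g=2 f=7, (5,0) g=1 f=9, (5,2) g=1 f=7]
step 4: expand (3,3) (f=7, h=3) → closed; open now [(1,1) g=4 f=9, (2,0) g=4 f=9, (3,0) g=3 f=9, (3,4) g=5 f=7, (4,0) g=2 f=9, (4,2) g=2 f=7, (4,3) g=5 f=9, (5,0) g=1 f=9, (5,2) g=1 f=7]

order=[(2,1) → (2,2) → (3,2) → (3,3)]; open=[(1,1) g=4 f=9, (2,0) g=4 f=9, (3,0) g=3 f=9, (3,4) g=5 f=7, (4,0) g=2 f=9, (4,2) g=2 f=7, (4,3) g=5 f=9, (5,0) g=1 f=9, (5,2) g=1 f=7]; closed=[(2,1), (2,2), (3,1), (3,2), (3,3), (4,1), (5,1)]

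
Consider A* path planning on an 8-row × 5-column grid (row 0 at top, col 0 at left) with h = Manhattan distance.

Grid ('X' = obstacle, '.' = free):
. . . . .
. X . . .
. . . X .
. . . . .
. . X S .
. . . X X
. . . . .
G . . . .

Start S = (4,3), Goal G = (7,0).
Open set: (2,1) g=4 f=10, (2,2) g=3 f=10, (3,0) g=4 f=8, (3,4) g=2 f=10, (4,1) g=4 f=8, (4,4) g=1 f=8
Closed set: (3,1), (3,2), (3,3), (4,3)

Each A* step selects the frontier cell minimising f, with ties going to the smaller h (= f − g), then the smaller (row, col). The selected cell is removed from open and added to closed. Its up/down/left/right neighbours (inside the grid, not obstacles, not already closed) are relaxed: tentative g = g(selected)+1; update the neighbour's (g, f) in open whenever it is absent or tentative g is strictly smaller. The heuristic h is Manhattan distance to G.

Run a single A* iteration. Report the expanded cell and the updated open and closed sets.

expanded=(3,0); open=[(2,0) g=5 f=10, (2,1) g=4 f=10, (2,2) g=3 f=10, (3,4) g=2 f=10, (4,0) g=5 f=8, (4,1) g=4 f=8, (4,4) g=1 f=8]; closed=[(3,0), (3,1), (3,2), (3,3), (4,3)]

step 1: expand (3,0) (f=8, h=4) → closed; open now [(2,0) g=5 f=10, (2,1) g=4 f=10, (2,2) g=3 f=10, (3,4) g=2 f=10, (4,0) g=5 f=8, (4,1) g=4 f=8, (4,4) g=1 f=8]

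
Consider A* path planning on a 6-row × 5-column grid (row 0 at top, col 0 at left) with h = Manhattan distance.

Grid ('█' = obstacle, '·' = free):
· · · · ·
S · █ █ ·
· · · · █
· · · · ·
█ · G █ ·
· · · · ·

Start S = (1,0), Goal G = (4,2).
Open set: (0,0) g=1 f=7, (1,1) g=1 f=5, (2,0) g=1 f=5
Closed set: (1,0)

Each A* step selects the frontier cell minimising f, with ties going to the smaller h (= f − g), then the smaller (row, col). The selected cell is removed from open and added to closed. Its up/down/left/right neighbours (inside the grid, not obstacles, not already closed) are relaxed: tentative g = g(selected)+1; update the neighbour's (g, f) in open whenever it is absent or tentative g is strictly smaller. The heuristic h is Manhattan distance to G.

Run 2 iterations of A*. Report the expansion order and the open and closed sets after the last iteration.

order=[(1,1) → (2,1)]; open=[(0,0) g=1 f=7, (0,1) g=2 f=7, (2,0) g=1 f=5, (2,2) g=3 f=5, (3,1) g=3 f=5]; closed=[(1,0), (1,1), (2,1)]

step 1: expand (1,1) (f=5, h=4) → closed; open now [(0,0) g=1 f=7, (0,1) g=2 f=7, (2,0) g=1 f=5, (2,1) g=2 f=5]
step 2: expand (2,1) (f=5, h=3) → closed; open now [(0,0) g=1 f=7, (0,1) g=2 f=7, (2,0) g=1 f=5, (2,2) g=3 f=5, (3,1) g=3 f=5]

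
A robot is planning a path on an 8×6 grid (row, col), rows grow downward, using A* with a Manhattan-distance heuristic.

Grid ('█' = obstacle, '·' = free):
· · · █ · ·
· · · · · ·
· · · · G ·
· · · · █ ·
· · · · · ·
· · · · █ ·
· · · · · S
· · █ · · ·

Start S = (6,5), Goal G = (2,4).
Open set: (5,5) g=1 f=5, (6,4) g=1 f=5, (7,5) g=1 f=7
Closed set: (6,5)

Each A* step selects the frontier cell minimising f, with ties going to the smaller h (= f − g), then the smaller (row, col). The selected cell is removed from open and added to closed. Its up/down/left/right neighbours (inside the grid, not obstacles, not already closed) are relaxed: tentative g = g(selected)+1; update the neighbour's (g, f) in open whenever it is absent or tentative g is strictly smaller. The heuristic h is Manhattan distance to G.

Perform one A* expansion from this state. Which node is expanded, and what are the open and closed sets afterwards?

step 1: expand (5,5) (f=5, h=4) → closed; open now [(4,5) g=2 f=5, (6,4) g=1 f=5, (7,5) g=1 f=7]

expanded=(5,5); open=[(4,5) g=2 f=5, (6,4) g=1 f=5, (7,5) g=1 f=7]; closed=[(5,5), (6,5)]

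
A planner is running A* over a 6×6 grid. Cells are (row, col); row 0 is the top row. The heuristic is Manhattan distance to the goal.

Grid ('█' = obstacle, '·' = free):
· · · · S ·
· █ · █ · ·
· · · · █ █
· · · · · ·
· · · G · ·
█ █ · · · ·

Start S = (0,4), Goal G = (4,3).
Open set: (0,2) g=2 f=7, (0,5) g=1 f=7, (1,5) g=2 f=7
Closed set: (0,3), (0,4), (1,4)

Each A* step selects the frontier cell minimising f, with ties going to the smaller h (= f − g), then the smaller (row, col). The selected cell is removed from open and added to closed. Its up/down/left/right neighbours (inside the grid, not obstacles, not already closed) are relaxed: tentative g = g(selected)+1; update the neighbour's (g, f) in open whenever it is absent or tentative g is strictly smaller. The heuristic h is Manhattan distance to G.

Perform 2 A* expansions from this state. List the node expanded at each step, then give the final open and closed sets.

order=[(0,2) → (1,2)]; open=[(0,1) g=3 f=9, (0,5) g=1 f=7, (1,5) g=2 f=7, (2,2) g=4 f=7]; closed=[(0,2), (0,3), (0,4), (1,2), (1,4)]

step 1: expand (0,2) (f=7, h=5) → closed; open now [(0,1) g=3 f=9, (0,5) g=1 f=7, (1,2) g=3 f=7, (1,5) g=2 f=7]
step 2: expand (1,2) (f=7, h=4) → closed; open now [(0,1) g=3 f=9, (0,5) g=1 f=7, (1,5) g=2 f=7, (2,2) g=4 f=7]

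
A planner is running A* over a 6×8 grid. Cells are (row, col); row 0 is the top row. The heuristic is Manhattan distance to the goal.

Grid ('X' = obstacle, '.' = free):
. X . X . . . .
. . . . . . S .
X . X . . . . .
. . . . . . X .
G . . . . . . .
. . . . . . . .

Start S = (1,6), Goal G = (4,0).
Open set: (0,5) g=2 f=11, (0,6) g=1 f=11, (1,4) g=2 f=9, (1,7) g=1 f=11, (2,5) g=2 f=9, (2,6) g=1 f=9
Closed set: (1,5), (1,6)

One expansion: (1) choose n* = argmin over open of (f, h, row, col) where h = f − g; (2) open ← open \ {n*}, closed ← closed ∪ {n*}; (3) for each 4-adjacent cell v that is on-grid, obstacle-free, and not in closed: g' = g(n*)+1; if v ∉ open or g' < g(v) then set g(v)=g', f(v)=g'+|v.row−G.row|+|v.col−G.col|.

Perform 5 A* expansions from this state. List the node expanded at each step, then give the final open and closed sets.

step 1: expand (1,4) (f=9, h=7) → closed; open now [(0,4) g=3 f=11, (0,5) g=2 f=11, (0,6) g=1 f=11, (1,3) g=3 f=9, (1,7) g=1 f=11, (2,4) g=3 f=9, (2,5) g=2 f=9, (2,6) g=1 f=9]
step 2: expand (1,3) (f=9, h=6) → closed; open now [(0,4) g=3 f=11, (0,5) g=2 f=11, (0,6) g=1 f=11, (1,2) g=4 f=9, (1,7) g=1 f=11, (2,3) g=4 f=9, (2,4) g=3 f=9, (2,5) g=2 f=9, (2,6) g=1 f=9]
step 3: expand (1,2) (f=9, h=5) → closed; open now [(0,2) g=5 f=11, (0,4) g=3 f=11, (0,5) g=2 f=11, (0,6) g=1 f=11, (1,1) g=5 f=9, (1,7) g=1 f=11, (2,3) g=4 f=9, (2,4) g=3 f=9, (2,5) g=2 f=9, (2,6) g=1 f=9]
step 4: expand (1,1) (f=9, h=4) → closed; open now [(0,2) g=5 f=11, (0,4) g=3 f=11, (0,5) g=2 f=11, (0,6) g=1 f=11, (1,0) g=6 f=9, (1,7) g=1 f=11, (2,1) g=6 f=9, (2,3) g=4 f=9, (2,4) g=3 f=9, (2,5) g=2 f=9, (2,6) g=1 f=9]
step 5: expand (1,0) (f=9, h=3) → closed; open now [(0,0) g=7 f=11, (0,2) g=5 f=11, (0,4) g=3 f=11, (0,5) g=2 f=11, (0,6) g=1 f=11, (1,7) g=1 f=11, (2,1) g=6 f=9, (2,3) g=4 f=9, (2,4) g=3 f=9, (2,5) g=2 f=9, (2,6) g=1 f=9]

order=[(1,4) → (1,3) → (1,2) → (1,1) → (1,0)]; open=[(0,0) g=7 f=11, (0,2) g=5 f=11, (0,4) g=3 f=11, (0,5) g=2 f=11, (0,6) g=1 f=11, (1,7) g=1 f=11, (2,1) g=6 f=9, (2,3) g=4 f=9, (2,4) g=3 f=9, (2,5) g=2 f=9, (2,6) g=1 f=9]; closed=[(1,0), (1,1), (1,2), (1,3), (1,4), (1,5), (1,6)]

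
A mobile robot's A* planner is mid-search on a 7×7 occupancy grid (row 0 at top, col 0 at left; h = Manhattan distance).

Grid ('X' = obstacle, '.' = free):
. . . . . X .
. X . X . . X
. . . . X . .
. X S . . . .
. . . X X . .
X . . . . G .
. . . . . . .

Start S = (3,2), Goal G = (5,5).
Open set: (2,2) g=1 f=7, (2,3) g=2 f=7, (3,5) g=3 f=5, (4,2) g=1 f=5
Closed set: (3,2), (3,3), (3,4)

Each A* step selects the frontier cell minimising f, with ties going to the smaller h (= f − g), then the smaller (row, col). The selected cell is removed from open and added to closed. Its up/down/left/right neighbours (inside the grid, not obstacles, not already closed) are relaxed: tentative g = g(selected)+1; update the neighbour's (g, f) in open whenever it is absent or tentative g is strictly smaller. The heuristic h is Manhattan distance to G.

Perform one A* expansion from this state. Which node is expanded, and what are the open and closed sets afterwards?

step 1: expand (3,5) (f=5, h=2) → closed; open now [(2,2) g=1 f=7, (2,3) g=2 f=7, (2,5) g=4 f=7, (3,6) g=4 f=7, (4,2) g=1 f=5, (4,5) g=4 f=5]

expanded=(3,5); open=[(2,2) g=1 f=7, (2,3) g=2 f=7, (2,5) g=4 f=7, (3,6) g=4 f=7, (4,2) g=1 f=5, (4,5) g=4 f=5]; closed=[(3,2), (3,3), (3,4), (3,5)]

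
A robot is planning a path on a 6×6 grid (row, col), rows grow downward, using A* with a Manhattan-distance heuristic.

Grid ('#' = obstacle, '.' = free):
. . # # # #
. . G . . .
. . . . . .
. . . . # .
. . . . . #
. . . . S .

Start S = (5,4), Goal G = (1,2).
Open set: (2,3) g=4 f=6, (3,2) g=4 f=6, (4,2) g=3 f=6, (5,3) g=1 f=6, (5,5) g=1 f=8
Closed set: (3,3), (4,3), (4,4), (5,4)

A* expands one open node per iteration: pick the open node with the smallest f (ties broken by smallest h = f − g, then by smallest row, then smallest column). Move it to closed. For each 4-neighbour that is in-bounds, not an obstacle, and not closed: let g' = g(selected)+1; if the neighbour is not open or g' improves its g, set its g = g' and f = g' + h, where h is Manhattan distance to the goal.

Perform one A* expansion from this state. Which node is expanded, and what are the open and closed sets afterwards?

step 1: expand (2,3) (f=6, h=2) → closed; open now [(1,3) g=5 f=6, (2,2) g=5 f=6, (2,4) g=5 f=8, (3,2) g=4 f=6, (4,2) g=3 f=6, (5,3) g=1 f=6, (5,5) g=1 f=8]

expanded=(2,3); open=[(1,3) g=5 f=6, (2,2) g=5 f=6, (2,4) g=5 f=8, (3,2) g=4 f=6, (4,2) g=3 f=6, (5,3) g=1 f=6, (5,5) g=1 f=8]; closed=[(2,3), (3,3), (4,3), (4,4), (5,4)]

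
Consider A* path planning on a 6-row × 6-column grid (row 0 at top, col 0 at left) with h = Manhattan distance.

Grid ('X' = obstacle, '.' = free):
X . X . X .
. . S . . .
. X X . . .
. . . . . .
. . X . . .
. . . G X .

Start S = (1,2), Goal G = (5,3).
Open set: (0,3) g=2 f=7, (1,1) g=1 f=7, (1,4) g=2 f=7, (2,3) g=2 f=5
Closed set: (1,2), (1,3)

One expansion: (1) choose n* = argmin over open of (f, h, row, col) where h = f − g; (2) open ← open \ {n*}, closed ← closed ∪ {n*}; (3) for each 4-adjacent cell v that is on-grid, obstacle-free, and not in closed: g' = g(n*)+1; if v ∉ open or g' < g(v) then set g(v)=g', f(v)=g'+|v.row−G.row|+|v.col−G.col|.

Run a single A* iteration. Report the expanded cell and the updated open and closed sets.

step 1: expand (2,3) (f=5, h=3) → closed; open now [(0,3) g=2 f=7, (1,1) g=1 f=7, (1,4) g=2 f=7, (2,4) g=3 f=7, (3,3) g=3 f=5]

expanded=(2,3); open=[(0,3) g=2 f=7, (1,1) g=1 f=7, (1,4) g=2 f=7, (2,4) g=3 f=7, (3,3) g=3 f=5]; closed=[(1,2), (1,3), (2,3)]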